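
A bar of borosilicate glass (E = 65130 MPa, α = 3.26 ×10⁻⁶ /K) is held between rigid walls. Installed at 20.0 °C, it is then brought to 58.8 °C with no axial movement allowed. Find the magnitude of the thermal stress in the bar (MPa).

8.24 MPa

E = 65130 MPa = 65.13 GPa.
ΔT = 38.80 K. Constrained thermal stress σ = E·α·ΔT = 65.13×10³ MPa × 3.26×10⁻⁶ × 38.80 = 8.24 MPa (compressive).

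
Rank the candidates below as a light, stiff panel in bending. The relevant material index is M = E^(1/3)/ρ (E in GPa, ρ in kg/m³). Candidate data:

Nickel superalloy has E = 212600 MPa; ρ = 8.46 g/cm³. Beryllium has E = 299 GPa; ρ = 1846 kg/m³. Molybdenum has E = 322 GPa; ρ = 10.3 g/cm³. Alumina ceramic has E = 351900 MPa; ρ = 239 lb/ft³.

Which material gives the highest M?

beryllium

Putting every candidate on a common basis:
  nickel superalloy: E = 212.6 GPa, ρ = 8460 kg/m³
  beryllium: E = 299.0 GPa, ρ = 1846 kg/m³
  molybdenum: E = 322.0 GPa, ρ = 10300 kg/m³
  alumina ceramic: E = 351.9 GPa, ρ = 3828 kg/m³
  beryllium: M = 3.62×10⁻³
  alumina ceramic: M = 1.84×10⁻³
  nickel superalloy: M = 0.705×10⁻³
  molybdenum: M = 0.665×10⁻³
The maximum is for beryllium.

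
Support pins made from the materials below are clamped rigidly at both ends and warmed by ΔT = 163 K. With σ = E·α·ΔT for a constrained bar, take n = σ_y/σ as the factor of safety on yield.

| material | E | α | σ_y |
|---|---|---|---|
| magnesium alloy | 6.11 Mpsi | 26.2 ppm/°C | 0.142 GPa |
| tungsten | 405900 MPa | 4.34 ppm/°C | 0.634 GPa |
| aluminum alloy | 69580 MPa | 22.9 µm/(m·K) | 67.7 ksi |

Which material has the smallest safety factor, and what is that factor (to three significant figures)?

magnesium alloy, n = 0.789

Converting E to GPa, α to ×10⁻⁶/K, σ_y to MPa, then σ and n for each:
  magnesium alloy: E = 42.13, α = 26.2, σ_y = 142.0 → σ = 180 MPa, n = 0.789
  tungsten: E = 405.9, α = 4.34, σ_y = 634.0 → σ = 287 MPa, n = 2.21
  aluminum alloy: E = 69.58, α = 22.9, σ_y = 466.8 → σ = 260 MPa, n = 1.80
The minimum is magnesium alloy at n = 0.789.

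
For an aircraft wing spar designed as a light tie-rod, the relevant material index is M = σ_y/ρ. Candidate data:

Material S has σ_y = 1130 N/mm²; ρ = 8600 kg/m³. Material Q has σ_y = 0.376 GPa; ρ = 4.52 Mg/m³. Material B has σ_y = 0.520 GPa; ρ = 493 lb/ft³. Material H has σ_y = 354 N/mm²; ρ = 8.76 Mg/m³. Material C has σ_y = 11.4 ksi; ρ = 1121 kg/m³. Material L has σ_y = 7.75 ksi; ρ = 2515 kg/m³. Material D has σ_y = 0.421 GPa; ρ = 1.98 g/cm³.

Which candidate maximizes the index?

material D

After converting to SI:
  material S: σ_y = 1130 MPa, ρ = 8600 kg/m³
  material Q: σ_y = 376.0 MPa, ρ = 4520 kg/m³
  material B: σ_y = 520.0 MPa, ρ = 7897 kg/m³
  material H: σ_y = 354.0 MPa, ρ = 8760 kg/m³
  material C: σ_y = 78.60 MPa, ρ = 1121 kg/m³
  material L: σ_y = 53.43 MPa, ρ = 2515 kg/m³
  material D: σ_y = 421.0 MPa, ρ = 1980 kg/m³
  material D: M = 213 kN·m/kg
  material S: M = 131 kN·m/kg
  material Q: M = 83.2 kN·m/kg
  material C: M = 70.1 kN·m/kg
  material B: M = 65.8 kN·m/kg
  material H: M = 40.4 kN·m/kg
  material L: M = 21.2 kN·m/kg
The maximum is for material D.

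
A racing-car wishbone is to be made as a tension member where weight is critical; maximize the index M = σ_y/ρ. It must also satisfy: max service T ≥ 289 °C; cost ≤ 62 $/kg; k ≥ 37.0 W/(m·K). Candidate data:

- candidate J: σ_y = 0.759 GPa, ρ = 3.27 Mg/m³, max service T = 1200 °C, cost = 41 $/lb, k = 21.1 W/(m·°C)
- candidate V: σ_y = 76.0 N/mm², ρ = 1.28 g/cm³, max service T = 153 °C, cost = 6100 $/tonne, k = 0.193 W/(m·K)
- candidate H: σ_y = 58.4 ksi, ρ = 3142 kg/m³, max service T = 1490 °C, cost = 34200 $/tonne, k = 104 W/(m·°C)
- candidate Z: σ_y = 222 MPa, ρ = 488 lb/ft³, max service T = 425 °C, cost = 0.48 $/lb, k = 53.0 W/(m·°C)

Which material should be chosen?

candidate H

Screen on constraints: max service T ≥ 289 °C; cost ≤ 62 $/kg; k ≥ 37.0 W/(m·K). Survivors: candidate H, candidate Z.
After converting to SI:
  candidate H: σ_y = 402.7 MPa, ρ = 3142 kg/m³
  candidate Z: σ_y = 222.0 MPa, ρ = 7817 kg/m³
  candidate H: M = 128 kN·m/kg
  candidate Z: M = 28.4 kN·m/kg
Candidate H has the largest M.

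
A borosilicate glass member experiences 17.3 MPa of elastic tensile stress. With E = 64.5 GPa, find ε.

ε = σ/E = 17.3 / 64500 = 2.68×10⁻⁴.

2.68×10⁻⁴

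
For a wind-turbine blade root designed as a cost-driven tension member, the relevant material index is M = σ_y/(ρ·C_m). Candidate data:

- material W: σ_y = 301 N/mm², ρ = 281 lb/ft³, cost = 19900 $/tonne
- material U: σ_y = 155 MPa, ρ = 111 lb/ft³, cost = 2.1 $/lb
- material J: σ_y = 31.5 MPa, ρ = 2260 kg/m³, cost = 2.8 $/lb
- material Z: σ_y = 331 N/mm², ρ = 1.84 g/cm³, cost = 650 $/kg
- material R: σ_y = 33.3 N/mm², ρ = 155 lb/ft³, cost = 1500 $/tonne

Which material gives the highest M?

After converting to SI:
  material W: σ_y = 301.0 MPa, ρ = 4501 kg/m³, cost = 19.90 $/kg
  material U: σ_y = 155.0 MPa, ρ = 1778 kg/m³, cost = 4.630 $/kg
  material J: σ_y = 31.50 MPa, ρ = 2260 kg/m³, cost = 6.173 $/kg
  material Z: σ_y = 331.0 MPa, ρ = 1840 kg/m³, cost = 650.0 $/kg
  material R: σ_y = 33.30 MPa, ρ = 2483 kg/m³, cost = 1.500 $/kg
  material U: M = 18.8 kN·m per $
  material R: M = 8.94 kN·m per $
  material W: M = 3.36 kN·m per $
  material J: M = 2.26 kN·m per $
  material Z: M = 0.277 kN·m per $
The maximum is for material U.

material U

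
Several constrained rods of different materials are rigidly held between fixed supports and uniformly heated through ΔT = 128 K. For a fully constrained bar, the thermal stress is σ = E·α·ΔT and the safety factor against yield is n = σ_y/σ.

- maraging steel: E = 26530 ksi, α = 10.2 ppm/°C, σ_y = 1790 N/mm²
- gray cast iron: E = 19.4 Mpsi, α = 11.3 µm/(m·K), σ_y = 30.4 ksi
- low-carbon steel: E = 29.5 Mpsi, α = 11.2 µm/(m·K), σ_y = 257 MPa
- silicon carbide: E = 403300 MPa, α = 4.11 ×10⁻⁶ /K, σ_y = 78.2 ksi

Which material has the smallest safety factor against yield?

Converting E to GPa, α to ×10⁻⁶/K, σ_y to MPa, then σ and n for each:
  maraging steel: E = 182.9, α = 10.2, σ_y = 1790 → σ = 239 MPa, n = 7.50
  gray cast iron: E = 133.8, α = 11.3, σ_y = 209.6 → σ = 193 MPa, n = 1.08
  low-carbon steel: E = 203.4, α = 11.2, σ_y = 257.0 → σ = 292 MPa, n = 0.881
  silicon carbide: E = 403.3, α = 4.11, σ_y = 539.2 → σ = 212 MPa, n = 2.54
Smallest n: low-carbon steel with n = 0.881.

low-carbon steel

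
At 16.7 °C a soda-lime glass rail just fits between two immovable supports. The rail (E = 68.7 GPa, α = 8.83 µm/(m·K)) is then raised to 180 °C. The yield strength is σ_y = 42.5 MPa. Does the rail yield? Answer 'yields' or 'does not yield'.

yields

ΔT = 163.3 K. Constrained thermal stress σ = E·α·ΔT = 68.70×10³ MPa × 8.83×10⁻⁶ × 163.3 = 99.1 MPa (compressive).
Compare to σ_y = 42.5 MPa: σ ≥ σ_y, so it yields.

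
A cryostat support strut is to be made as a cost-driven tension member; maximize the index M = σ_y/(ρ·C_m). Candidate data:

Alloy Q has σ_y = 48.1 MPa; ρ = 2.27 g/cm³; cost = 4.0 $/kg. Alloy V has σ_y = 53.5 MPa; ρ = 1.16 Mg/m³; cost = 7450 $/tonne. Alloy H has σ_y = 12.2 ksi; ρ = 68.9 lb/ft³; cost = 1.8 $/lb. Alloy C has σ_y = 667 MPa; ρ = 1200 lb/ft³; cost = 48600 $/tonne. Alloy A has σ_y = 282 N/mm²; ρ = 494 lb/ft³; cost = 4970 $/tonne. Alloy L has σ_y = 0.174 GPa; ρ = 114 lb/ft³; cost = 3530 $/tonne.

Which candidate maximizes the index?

alloy L

Normalizing units and computing the index:
  alloy Q: σ_y = 48.10 MPa, ρ = 2270 kg/m³, cost = 4.000 $/kg
  alloy V: σ_y = 53.50 MPa, ρ = 1160 kg/m³, cost = 7.450 $/kg
  alloy H: σ_y = 84.12 MPa, ρ = 1104 kg/m³, cost = 3.968 $/kg
  alloy C: σ_y = 667.0 MPa, ρ = 19220 kg/m³, cost = 48.60 $/kg
  alloy A: σ_y = 282.0 MPa, ρ = 7913 kg/m³, cost = 4.970 $/kg
  alloy L: σ_y = 174.0 MPa, ρ = 1826 kg/m³, cost = 3.530 $/kg
  alloy L: M = 27.0 kN·m per $
  alloy H: M = 19.2 kN·m per $
  alloy A: M = 7.17 kN·m per $
  alloy V: M = 6.19 kN·m per $
  alloy Q: M = 5.30 kN·m per $
  alloy C: M = 0.714 kN·m per $
Alloy L has the largest M.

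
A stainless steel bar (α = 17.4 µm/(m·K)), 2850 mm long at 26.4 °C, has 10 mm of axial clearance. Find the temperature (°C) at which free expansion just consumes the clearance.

α·L₀·ΔT = 10.0 mm ⇒ ΔT = 10.0 / (17.4×10⁻⁶ × 2850.0) = 201.7 K.
T = 26.4 + 201.7 = 228.1 °C.

228 °C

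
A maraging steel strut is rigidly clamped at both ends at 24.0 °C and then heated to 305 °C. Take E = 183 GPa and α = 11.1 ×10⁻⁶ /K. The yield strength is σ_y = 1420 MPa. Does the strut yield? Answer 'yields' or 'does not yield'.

does not yield

ΔT = 281.0 K. Constrained thermal stress σ = E·α·ΔT = 183.0×10³ MPa × 11.1×10⁻⁶ × 281.0 = 571 MPa (compressive).
Compare to σ_y = 1420 MPa: σ < σ_y, so it does not yield.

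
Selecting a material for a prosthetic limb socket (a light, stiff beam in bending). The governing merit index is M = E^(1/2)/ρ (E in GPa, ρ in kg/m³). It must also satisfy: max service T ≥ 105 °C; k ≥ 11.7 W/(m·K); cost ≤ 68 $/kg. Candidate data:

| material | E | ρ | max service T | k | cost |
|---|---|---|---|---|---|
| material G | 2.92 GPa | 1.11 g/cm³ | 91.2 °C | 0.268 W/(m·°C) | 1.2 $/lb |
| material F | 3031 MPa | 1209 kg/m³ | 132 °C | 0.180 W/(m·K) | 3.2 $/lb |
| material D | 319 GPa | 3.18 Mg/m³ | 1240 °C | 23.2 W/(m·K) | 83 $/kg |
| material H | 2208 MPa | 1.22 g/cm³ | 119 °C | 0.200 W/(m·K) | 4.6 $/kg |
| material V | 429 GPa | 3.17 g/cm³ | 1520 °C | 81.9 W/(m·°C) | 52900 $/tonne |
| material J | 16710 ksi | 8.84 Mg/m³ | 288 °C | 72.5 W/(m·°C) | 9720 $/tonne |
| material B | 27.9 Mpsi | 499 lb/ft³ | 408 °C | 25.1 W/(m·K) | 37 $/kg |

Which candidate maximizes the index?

material V

Screen on constraints: max service T ≥ 105 °C; k ≥ 11.7 W/(m·K); cost ≤ 68 $/kg. Survivors: material V, material J, material B.
Putting every candidate on a common basis:
  material V: E = 429.0 GPa, ρ = 3170 kg/m³
  material J: E = 115.2 GPa, ρ = 8840 kg/m³
  material B: E = 192.4 GPa, ρ = 7993 kg/m³
  material V: M = 6.53×10⁻³
  material B: M = 1.74×10⁻³
  material J: M = 1.21×10⁻³
Highest index: material V.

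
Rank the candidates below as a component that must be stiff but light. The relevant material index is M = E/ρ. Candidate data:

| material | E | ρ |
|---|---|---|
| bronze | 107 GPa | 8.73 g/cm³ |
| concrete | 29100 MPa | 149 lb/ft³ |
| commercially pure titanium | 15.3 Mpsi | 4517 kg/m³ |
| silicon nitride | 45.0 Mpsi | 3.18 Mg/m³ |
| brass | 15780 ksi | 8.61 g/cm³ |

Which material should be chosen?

silicon nitride

Putting every candidate on a common basis:
  bronze: E = 107.0 GPa, ρ = 8730 kg/m³
  concrete: E = 29.10 GPa, ρ = 2387 kg/m³
  commercially pure titanium: E = 105.5 GPa, ρ = 4517 kg/m³
  silicon nitride: E = 310.3 GPa, ρ = 3180 kg/m³
  brass: E = 108.8 GPa, ρ = 8610 kg/m³
  silicon nitride: M = 97.6 MN·m/kg
  commercially pure titanium: M = 23.4 MN·m/kg
  brass: M = 12.6 MN·m/kg
  bronze: M = 12.3 MN·m/kg
  concrete: M = 12.2 MN·m/kg
The maximum is for silicon nitride.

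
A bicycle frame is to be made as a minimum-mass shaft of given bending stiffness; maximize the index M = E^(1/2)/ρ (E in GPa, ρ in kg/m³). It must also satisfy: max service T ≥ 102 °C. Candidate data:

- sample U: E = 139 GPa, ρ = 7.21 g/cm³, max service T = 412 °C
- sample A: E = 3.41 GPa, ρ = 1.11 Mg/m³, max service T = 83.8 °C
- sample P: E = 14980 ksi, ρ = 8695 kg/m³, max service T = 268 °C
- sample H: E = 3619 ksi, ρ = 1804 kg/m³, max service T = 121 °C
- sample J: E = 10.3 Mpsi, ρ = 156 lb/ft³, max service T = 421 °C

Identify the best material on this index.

Screen on constraints: max service T ≥ 102 °C. Survivors: sample U, sample P, sample H, sample J.
Putting every candidate on a common basis:
  sample U: E = 139.0 GPa, ρ = 7210 kg/m³
  sample P: E = 103.3 GPa, ρ = 8695 kg/m³
  sample H: E = 24.95 GPa, ρ = 1804 kg/m³
  sample J: E = 71.02 GPa, ρ = 2499 kg/m³
  sample J: M = 3.37×10⁻³
  sample H: M = 2.77×10⁻³
  sample U: M = 1.64×10⁻³
  sample P: M = 1.17×10⁻³
Sample J ranks first.

sample J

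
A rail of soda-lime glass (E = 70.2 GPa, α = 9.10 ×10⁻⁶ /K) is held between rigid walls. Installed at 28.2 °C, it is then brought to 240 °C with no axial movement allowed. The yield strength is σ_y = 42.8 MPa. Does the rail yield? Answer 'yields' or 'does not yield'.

yields

ΔT = 211.8 K. Constrained thermal stress σ = E·α·ΔT = 70.20×10³ MPa × 9.10×10⁻⁶ × 211.8 = 135 MPa (compressive).
Compare to σ_y = 42.8 MPa: σ ≥ σ_y, so it yields.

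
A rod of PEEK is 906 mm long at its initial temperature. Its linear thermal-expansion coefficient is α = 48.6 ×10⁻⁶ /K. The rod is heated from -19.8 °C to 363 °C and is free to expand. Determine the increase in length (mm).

16.9 mm

ΔT = 363 − (-19.8) = 382.8 K.
ΔL = α·L₀·ΔT = 48.6×10⁻⁶ × 906 mm × 382.8 K = 16.9 mm.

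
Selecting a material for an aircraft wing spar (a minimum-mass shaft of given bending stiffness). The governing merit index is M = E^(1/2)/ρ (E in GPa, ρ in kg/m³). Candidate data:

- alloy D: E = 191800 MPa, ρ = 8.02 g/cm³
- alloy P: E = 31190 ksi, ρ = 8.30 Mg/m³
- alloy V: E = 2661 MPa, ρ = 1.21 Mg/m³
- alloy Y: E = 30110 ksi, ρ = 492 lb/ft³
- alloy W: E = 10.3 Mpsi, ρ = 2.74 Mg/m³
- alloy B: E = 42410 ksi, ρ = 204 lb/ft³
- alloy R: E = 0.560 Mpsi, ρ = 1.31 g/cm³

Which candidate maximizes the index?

alloy B

Putting every candidate on a common basis:
  alloy D: E = 191.8 GPa, ρ = 8020 kg/m³
  alloy P: E = 215.0 GPa, ρ = 8300 kg/m³
  alloy V: E = 2.661 GPa, ρ = 1210 kg/m³
  alloy Y: E = 207.6 GPa, ρ = 7881 kg/m³
  alloy W: E = 71.02 GPa, ρ = 2740 kg/m³
  alloy B: E = 292.4 GPa, ρ = 3268 kg/m³
  alloy R: E = 3.861 GPa, ρ = 1310 kg/m³
  alloy B: M = 5.23×10⁻³
  alloy W: M = 3.08×10⁻³
  alloy Y: M = 1.83×10⁻³
  alloy P: M = 1.77×10⁻³
  alloy D: M = 1.73×10⁻³
  alloy R: M = 1.50×10⁻³
  alloy V: M = 1.35×10⁻³
Highest index: alloy B.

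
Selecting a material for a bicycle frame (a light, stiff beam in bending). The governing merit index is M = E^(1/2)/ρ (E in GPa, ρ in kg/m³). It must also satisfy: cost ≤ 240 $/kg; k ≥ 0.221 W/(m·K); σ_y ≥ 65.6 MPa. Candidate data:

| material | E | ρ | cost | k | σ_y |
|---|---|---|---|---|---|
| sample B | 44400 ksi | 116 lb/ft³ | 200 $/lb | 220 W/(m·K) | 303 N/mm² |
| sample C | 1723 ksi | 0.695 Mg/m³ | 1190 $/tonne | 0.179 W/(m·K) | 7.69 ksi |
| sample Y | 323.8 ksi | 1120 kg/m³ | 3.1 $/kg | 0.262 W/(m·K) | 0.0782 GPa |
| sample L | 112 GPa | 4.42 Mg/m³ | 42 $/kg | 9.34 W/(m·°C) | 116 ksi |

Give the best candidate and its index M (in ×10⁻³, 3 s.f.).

sample L, M = 2.39×10⁻³

Screen on constraints: cost ≤ 240 $/kg; k ≥ 0.221 W/(m·K); σ_y ≥ 65.6 MPa. Survivors: sample Y, sample L.
In SI units:
  sample Y: E = 2.233 GPa, ρ = 1120 kg/m³
  sample L: E = 112.0 GPa, ρ = 4420 kg/m³
  sample L: M = 2.39×10⁻³
  sample Y: M = 1.33×10⁻³
Sample L ranks first.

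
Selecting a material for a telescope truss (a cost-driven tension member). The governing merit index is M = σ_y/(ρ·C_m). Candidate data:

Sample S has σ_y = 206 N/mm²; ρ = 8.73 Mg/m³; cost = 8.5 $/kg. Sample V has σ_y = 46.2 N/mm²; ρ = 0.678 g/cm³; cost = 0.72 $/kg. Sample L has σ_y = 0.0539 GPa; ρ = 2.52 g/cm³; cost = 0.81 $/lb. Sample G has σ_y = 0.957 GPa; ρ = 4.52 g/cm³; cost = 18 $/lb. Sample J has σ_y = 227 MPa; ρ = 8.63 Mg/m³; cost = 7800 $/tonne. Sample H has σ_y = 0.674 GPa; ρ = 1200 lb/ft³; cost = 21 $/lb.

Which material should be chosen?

After converting to SI:
  sample S: σ_y = 206.0 MPa, ρ = 8730 kg/m³, cost = 8.500 $/kg
  sample V: σ_y = 46.20 MPa, ρ = 678.0 kg/m³, cost = 0.7200 $/kg
  sample L: σ_y = 53.90 MPa, ρ = 2520 kg/m³, cost = 1.786 $/kg
  sample G: σ_y = 957.0 MPa, ρ = 4520 kg/m³, cost = 39.68 $/kg
  sample J: σ_y = 227.0 MPa, ρ = 8630 kg/m³, cost = 7.800 $/kg
  sample H: σ_y = 674.0 MPa, ρ = 19220 kg/m³, cost = 46.30 $/kg
  sample V: M = 94.6 kN·m per $
  sample L: M = 12.0 kN·m per $
  sample G: M = 5.34 kN·m per $
  sample J: M = 3.37 kN·m per $
  sample S: M = 2.78 kN·m per $
  sample H: M = 0.757 kN·m per $
The maximum is for sample V.

sample V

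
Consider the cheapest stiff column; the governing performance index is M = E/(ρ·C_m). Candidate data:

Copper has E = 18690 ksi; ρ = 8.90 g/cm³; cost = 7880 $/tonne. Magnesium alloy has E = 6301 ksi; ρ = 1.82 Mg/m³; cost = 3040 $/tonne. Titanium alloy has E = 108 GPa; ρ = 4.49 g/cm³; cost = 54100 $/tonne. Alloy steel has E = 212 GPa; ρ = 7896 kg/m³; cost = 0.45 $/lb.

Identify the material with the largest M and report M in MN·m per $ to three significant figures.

Putting every candidate on a common basis:
  copper: E = 128.9 GPa, ρ = 8900 kg/m³, cost = 7.880 $/kg
  magnesium alloy: E = 43.44 GPa, ρ = 1820 kg/m³, cost = 3.040 $/kg
  titanium alloy: E = 108.0 GPa, ρ = 4490 kg/m³, cost = 54.10 $/kg
  alloy steel: E = 212.0 GPa, ρ = 7896 kg/m³, cost = 0.9921 $/kg
  alloy steel: M = 27.1 MN·m per $
  magnesium alloy: M = 7.85 MN·m per $
  copper: M = 1.84 MN·m per $
  titanium alloy: M = 0.445 MN·m per $
Alloy steel has the largest M.

alloy steel, M = 27.1 MN·m per $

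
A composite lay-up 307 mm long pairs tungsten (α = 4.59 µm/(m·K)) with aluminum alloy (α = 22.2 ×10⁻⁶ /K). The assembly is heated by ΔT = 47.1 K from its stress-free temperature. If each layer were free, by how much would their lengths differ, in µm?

255 µm

Δα = |4.59 − 22.2|×10⁻⁶/K = 17.6×10⁻⁶/K.
ΔL_mismatch = Δα·L·ΔT = 17.6×10⁻⁶ × 307.0 mm × 47.1 K = 255 µm.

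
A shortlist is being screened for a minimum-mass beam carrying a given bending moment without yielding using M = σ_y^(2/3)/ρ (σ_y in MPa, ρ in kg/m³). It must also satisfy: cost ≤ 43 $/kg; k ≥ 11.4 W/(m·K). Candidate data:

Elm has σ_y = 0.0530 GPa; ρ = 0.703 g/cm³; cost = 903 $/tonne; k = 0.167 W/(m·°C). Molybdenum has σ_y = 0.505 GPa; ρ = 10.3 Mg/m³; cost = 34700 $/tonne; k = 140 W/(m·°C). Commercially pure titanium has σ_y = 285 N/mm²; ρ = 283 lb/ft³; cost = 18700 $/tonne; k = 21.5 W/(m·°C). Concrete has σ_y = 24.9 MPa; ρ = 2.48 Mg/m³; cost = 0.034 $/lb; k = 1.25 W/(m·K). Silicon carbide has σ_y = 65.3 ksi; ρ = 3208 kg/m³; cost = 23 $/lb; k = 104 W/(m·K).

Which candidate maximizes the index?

Screen on constraints: cost ≤ 43 $/kg; k ≥ 11.4 W/(m·K). Survivors: molybdenum, commercially pure titanium.
After converting to SI:
  molybdenum: σ_y = 505.0 MPa, ρ = 10300 kg/m³
  commercially pure titanium: σ_y = 285.0 MPa, ρ = 4533 kg/m³
  commercially pure titanium: M = 9.55×10⁻³
  molybdenum: M = 6.16×10⁻³
Highest index: commercially pure titanium.

commercially pure titanium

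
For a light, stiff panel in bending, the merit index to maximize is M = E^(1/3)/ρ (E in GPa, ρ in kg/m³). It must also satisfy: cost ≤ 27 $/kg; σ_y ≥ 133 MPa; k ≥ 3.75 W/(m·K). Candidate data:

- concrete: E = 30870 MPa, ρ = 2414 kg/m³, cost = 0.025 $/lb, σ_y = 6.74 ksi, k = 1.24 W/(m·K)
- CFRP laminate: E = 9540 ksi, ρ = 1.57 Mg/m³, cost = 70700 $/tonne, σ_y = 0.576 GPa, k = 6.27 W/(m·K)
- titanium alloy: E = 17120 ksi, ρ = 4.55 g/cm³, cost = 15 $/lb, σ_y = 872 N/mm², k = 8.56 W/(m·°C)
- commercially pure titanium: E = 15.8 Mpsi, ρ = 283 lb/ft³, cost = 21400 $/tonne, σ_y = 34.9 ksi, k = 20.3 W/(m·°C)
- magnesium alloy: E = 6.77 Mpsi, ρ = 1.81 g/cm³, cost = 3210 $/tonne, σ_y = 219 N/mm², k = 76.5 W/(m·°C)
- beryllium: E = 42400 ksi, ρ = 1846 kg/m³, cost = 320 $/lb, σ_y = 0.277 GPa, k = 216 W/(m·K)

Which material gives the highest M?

magnesium alloy

Screen on constraints: cost ≤ 27 $/kg; σ_y ≥ 133 MPa; k ≥ 3.75 W/(m·K). Survivors: commercially pure titanium, magnesium alloy.
Putting every candidate on a common basis:
  commercially pure titanium: E = 108.9 GPa, ρ = 4533 kg/m³
  magnesium alloy: E = 46.68 GPa, ρ = 1810 kg/m³
  magnesium alloy: M = 1.99×10⁻³
  commercially pure titanium: M = 1.05×10⁻³
Magnesium alloy has the largest M.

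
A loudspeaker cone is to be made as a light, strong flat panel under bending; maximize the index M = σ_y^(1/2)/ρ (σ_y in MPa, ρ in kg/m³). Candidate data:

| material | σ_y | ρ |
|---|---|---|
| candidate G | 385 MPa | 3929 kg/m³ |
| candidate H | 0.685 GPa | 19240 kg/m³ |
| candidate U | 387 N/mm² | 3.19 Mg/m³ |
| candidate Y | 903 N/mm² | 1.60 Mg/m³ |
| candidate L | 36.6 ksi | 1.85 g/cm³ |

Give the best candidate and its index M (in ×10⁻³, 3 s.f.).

candidate Y, M = 18.8×10⁻³

In SI units:
  candidate G: σ_y = 385.0 MPa, ρ = 3929 kg/m³
  candidate H: σ_y = 685.0 MPa, ρ = 19240 kg/m³
  candidate U: σ_y = 387.0 MPa, ρ = 3190 kg/m³
  candidate Y: σ_y = 903.0 MPa, ρ = 1600 kg/m³
  candidate L: σ_y = 252.3 MPa, ρ = 1850 kg/m³
  candidate Y: M = 18.8×10⁻³
  candidate L: M = 8.59×10⁻³
  candidate U: M = 6.17×10⁻³
  candidate G: M = 4.99×10⁻³
  candidate H: M = 1.36×10⁻³
Highest index: candidate Y.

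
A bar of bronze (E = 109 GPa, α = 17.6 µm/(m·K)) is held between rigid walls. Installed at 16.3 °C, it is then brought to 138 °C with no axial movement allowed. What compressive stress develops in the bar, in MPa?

ΔT = 121.7 K. Constrained thermal stress σ = E·α·ΔT = 109.0×10³ MPa × 17.6×10⁻⁶ × 121.7 = 233 MPa (compressive).

233 MPa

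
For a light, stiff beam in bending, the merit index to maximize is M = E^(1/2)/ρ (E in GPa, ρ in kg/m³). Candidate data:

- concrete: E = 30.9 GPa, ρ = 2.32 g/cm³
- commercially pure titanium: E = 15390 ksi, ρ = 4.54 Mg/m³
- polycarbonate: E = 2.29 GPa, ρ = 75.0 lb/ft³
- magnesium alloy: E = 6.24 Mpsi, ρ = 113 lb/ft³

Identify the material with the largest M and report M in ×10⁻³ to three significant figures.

magnesium alloy, M = 3.62×10⁻³

In SI units:
  concrete: E = 30.90 GPa, ρ = 2320 kg/m³
  commercially pure titanium: E = 106.1 GPa, ρ = 4540 kg/m³
  polycarbonate: E = 2.290 GPa, ρ = 1201 kg/m³
  magnesium alloy: E = 43.02 GPa, ρ = 1810 kg/m³
  magnesium alloy: M = 3.62×10⁻³
  concrete: M = 2.40×10⁻³
  commercially pure titanium: M = 2.27×10⁻³
  polycarbonate: M = 1.26×10⁻³
Magnesium alloy has the largest M.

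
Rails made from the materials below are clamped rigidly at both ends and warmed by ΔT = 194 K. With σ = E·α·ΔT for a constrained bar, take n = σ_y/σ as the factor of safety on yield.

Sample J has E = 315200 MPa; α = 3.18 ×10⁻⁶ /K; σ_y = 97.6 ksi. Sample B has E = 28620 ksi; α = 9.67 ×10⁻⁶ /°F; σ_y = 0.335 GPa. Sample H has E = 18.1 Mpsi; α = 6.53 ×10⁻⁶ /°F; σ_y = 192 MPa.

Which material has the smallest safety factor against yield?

Converting E to GPa, α to ×10⁻⁶/K, σ_y to MPa, then σ and n for each:
  sample J: E = 315.2, α = 3.18, σ_y = 672.9 → σ = 194 MPa, n = 3.46
  sample B: E = 197.3, α = 17.4, σ_y = 335.0 → σ = 666 MPa, n = 0.503
  sample H: E = 124.8, α = 11.8, σ_y = 192.0 → σ = 285 MPa, n = 0.675
The minimum is sample B at n = 0.503.

sample B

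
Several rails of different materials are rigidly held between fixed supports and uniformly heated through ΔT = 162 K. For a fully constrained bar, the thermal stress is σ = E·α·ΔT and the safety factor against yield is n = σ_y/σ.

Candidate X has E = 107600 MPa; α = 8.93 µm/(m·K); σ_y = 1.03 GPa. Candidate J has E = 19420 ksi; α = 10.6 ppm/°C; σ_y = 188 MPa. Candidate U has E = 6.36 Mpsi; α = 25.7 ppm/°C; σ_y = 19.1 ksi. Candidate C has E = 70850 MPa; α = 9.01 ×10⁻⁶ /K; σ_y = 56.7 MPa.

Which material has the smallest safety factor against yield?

In consistent units (E in GPa, α in ×10⁻⁶/K, σ_y in MPa):
  candidate X: E = 107.6, α = 8.93, σ_y = 1030 → σ = 156 MPa, n = 6.62
  candidate J: E = 133.9, α = 10.6, σ_y = 188.0 → σ = 230 MPa, n = 0.818
  candidate U: E = 43.85, α = 25.7, σ_y = 131.7 → σ = 183 MPa, n = 0.721
  candidate C: E = 70.85, α = 9.01, σ_y = 56.70 → σ = 103 MPa, n = 0.548
Smallest n: candidate C with n = 0.548.

candidate C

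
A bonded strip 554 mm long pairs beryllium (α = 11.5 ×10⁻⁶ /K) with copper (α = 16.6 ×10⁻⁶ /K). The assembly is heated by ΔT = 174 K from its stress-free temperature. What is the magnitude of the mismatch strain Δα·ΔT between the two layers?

Δα = |11.5 − 16.6|×10⁻⁶/K = 5.10×10⁻⁶/K.
Mismatch strain = Δα·ΔT = 5.10×10⁻⁶ × 174.0 = 8.87×10⁻⁴.

8.87×10⁻⁴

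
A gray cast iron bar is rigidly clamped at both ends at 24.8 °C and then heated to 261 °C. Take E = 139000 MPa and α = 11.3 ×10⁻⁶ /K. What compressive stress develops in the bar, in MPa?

E = 139000 MPa = 139.0 GPa.
ΔT = 236.2 K. Constrained thermal stress σ = E·α·ΔT = 139.0×10³ MPa × 11.3×10⁻⁶ × 236.2 = 371 MPa (compressive).

371 MPa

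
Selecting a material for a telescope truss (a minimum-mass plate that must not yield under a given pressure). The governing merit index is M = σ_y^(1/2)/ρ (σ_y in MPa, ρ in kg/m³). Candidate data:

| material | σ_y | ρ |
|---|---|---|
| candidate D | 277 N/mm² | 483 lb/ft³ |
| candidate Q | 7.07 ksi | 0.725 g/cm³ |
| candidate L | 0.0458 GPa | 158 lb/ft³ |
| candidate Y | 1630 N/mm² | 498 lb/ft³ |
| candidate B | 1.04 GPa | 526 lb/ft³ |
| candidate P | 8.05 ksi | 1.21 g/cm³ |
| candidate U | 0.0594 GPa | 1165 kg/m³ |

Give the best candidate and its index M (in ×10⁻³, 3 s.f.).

candidate Q, M = 9.63×10⁻³

In SI units:
  candidate D: σ_y = 277.0 MPa, ρ = 7737 kg/m³
  candidate Q: σ_y = 48.75 MPa, ρ = 725.0 kg/m³
  candidate L: σ_y = 45.80 MPa, ρ = 2531 kg/m³
  candidate Y: σ_y = 1630 MPa, ρ = 7977 kg/m³
  candidate B: σ_y = 1040 MPa, ρ = 8426 kg/m³
  candidate P: σ_y = 55.50 MPa, ρ = 1210 kg/m³
  candidate U: σ_y = 59.40 MPa, ρ = 1165 kg/m³
  candidate Q: M = 9.63×10⁻³
  candidate U: M = 6.62×10⁻³
  candidate P: M = 6.16×10⁻³
  candidate Y: M = 5.06×10⁻³
  candidate B: M = 3.83×10⁻³
  candidate L: M = 2.67×10⁻³
  candidate D: M = 2.15×10⁻³
Highest index: candidate Q.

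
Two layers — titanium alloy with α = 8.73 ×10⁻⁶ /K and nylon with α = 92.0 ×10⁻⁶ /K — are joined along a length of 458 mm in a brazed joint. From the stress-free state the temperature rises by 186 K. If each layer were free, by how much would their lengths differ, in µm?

7090 µm

Δα = |8.73 − 92.0|×10⁻⁶/K = 83.3×10⁻⁶/K.
ΔL_mismatch = Δα·L·ΔT = 83.3×10⁻⁶ × 458.0 mm × 186.0 K = 7090 µm.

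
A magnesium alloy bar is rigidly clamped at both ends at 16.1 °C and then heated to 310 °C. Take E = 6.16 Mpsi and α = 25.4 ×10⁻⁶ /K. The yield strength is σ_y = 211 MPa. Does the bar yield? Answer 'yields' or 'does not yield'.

yields

E = 6.16 Mpsi = 42.47 GPa.
ΔT = 293.9 K. Constrained thermal stress σ = E·α·ΔT = 42.47×10³ MPa × 25.4×10⁻⁶ × 293.9 = 317 MPa (compressive).
Compare to σ_y = 211 MPa: σ ≥ σ_y, so it yields.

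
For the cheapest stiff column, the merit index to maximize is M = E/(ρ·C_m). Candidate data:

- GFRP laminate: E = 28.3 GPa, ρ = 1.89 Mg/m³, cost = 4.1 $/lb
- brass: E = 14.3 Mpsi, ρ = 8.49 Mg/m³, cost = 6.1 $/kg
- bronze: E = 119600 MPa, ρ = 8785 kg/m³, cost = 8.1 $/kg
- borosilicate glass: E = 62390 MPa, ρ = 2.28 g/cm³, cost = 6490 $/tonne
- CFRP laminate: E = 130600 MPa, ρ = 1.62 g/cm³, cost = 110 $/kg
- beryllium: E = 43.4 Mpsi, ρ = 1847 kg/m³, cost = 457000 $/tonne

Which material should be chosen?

Convert each candidate to consistent units, then evaluate M:
  GFRP laminate: E = 28.30 GPa, ρ = 1890 kg/m³, cost = 9.039 $/kg
  brass: E = 98.60 GPa, ρ = 8490 kg/m³, cost = 6.100 $/kg
  bronze: E = 119.6 GPa, ρ = 8785 kg/m³, cost = 8.100 $/kg
  borosilicate glass: E = 62.39 GPa, ρ = 2280 kg/m³, cost = 6.490 $/kg
  CFRP laminate: E = 130.6 GPa, ρ = 1620 kg/m³, cost = 110.0 $/kg
  beryllium: E = 299.2 GPa, ρ = 1847 kg/m³, cost = 457.0 $/kg
  borosilicate glass: M = 4.22 MN·m per $
  brass: M = 1.90 MN·m per $
  bronze: M = 1.68 MN·m per $
  GFRP laminate: M = 1.66 MN·m per $
  CFRP laminate: M = 0.733 MN·m per $
  beryllium: M = 0.355 MN·m per $
The maximum is for borosilicate glass.

borosilicate glass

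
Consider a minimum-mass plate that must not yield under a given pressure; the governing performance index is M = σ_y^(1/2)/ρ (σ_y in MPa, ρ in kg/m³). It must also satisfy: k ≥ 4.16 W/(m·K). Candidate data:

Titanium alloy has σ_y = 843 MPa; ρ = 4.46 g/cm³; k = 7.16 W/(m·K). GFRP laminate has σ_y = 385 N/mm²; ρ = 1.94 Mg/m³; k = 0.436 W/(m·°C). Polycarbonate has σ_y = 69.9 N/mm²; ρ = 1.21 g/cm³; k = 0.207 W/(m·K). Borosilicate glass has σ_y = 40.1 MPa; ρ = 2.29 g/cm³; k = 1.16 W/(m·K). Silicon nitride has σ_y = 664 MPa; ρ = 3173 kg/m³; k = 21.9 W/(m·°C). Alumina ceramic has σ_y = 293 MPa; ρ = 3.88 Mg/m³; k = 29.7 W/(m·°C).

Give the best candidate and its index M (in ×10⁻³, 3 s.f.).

silicon nitride, M = 8.12×10⁻³

Screen on constraints: k ≥ 4.16 W/(m·K). Survivors: titanium alloy, silicon nitride, alumina ceramic.
Normalizing units and computing the index:
  titanium alloy: σ_y = 843.0 MPa, ρ = 4460 kg/m³
  silicon nitride: σ_y = 664.0 MPa, ρ = 3173 kg/m³
  alumina ceramic: σ_y = 293.0 MPa, ρ = 3880 kg/m³
  silicon nitride: M = 8.12×10⁻³
  titanium alloy: M = 6.51×10⁻³
  alumina ceramic: M = 4.41×10⁻³
Silicon nitride ranks first.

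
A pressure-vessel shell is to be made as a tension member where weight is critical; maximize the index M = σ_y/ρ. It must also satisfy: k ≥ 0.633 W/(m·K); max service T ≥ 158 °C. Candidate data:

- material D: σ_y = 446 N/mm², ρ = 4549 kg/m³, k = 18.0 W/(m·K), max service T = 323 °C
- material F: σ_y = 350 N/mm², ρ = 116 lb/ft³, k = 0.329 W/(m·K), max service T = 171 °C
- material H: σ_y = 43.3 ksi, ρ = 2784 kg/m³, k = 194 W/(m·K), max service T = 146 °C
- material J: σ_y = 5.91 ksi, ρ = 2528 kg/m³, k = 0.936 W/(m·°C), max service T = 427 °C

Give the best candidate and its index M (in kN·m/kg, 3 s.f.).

material D, M = 98.0 kN·m/kg

Screen on constraints: k ≥ 0.633 W/(m·K); max service T ≥ 158 °C. Survivors: material D, material J.
In SI units:
  material D: σ_y = 446.0 MPa, ρ = 4549 kg/m³
  material J: σ_y = 40.75 MPa, ρ = 2528 kg/m³
  material D: M = 98.0 kN·m/kg
  material J: M = 16.1 kN·m/kg
The maximum is for material D.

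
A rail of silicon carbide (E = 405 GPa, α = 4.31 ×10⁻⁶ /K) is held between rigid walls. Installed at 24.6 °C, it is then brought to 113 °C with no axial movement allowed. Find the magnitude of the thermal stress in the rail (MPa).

ΔT = 88.40 K. Constrained thermal stress σ = E·α·ΔT = 405.0×10³ MPa × 4.31×10⁻⁶ × 88.40 = 154 MPa (compressive).

154 MPa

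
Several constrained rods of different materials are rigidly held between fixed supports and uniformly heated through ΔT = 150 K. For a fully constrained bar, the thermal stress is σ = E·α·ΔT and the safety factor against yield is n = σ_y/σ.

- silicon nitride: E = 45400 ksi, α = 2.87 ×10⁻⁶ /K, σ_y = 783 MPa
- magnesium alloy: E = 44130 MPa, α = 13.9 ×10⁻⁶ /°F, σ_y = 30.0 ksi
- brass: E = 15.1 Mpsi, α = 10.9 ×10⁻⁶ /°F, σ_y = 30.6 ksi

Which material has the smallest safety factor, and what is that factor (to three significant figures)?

With everything in SI (GPa, ×10⁻⁶/K, MPa):
  silicon nitride: E = 313.0, α = 2.87, σ_y = 783.0 → σ = 135 MPa, n = 5.81
  magnesium alloy: E = 44.13, α = 25.0, σ_y = 206.8 → σ = 166 MPa, n = 1.25
  brass: E = 104.1, α = 19.6, σ_y = 211.0 → σ = 306 MPa, n = 0.689
The minimum is brass at n = 0.689.

brass, n = 0.689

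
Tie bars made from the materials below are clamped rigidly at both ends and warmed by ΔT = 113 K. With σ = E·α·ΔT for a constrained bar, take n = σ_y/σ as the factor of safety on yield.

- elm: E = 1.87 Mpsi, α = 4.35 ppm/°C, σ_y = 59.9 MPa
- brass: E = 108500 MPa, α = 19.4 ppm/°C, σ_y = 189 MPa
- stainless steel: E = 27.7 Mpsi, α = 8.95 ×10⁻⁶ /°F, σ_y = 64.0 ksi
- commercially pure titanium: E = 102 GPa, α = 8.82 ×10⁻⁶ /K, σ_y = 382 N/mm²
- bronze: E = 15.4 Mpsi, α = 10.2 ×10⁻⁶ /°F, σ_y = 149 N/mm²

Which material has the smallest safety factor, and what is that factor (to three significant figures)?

bronze, n = 0.676

Converting E to GPa, α to ×10⁻⁶/K, σ_y to MPa, then σ and n for each:
  elm: E = 12.89, α = 4.35, σ_y = 59.90 → σ = 6.34 MPa, n = 9.45
  brass: E = 108.5, α = 19.4, σ_y = 189.0 → σ = 238 MPa, n = 0.795
  stainless steel: E = 191.0, α = 16.1, σ_y = 441.3 → σ = 348 MPa, n = 1.27
  commercially pure titanium: E = 102.0, α = 8.82, σ_y = 382.0 → σ = 102 MPa, n = 3.76
  bronze: E = 106.2, α = 18.4, σ_y = 149.0 → σ = 220 MPa, n = 0.676
Smallest n: bronze with n = 0.676.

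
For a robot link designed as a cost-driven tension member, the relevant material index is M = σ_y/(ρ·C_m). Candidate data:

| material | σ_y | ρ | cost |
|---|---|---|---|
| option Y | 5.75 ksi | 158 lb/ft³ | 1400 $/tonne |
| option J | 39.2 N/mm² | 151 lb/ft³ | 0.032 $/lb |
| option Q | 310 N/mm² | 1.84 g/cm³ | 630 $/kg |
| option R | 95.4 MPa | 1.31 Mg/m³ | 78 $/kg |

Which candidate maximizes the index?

Convert each candidate to consistent units, then evaluate M:
  option Y: σ_y = 39.64 MPa, ρ = 2531 kg/m³, cost = 1.400 $/kg
  option J: σ_y = 39.20 MPa, ρ = 2419 kg/m³, cost = 0.07055 $/kg
  option Q: σ_y = 310.0 MPa, ρ = 1840 kg/m³, cost = 630.0 $/kg
  option R: σ_y = 95.40 MPa, ρ = 1310 kg/m³, cost = 78.00 $/kg
  option J: M = 230 kN·m per $
  option Y: M = 11.2 kN·m per $
  option R: M = 0.934 kN·m per $
  option Q: M = 0.267 kN·m per $
Highest index: option J.

option J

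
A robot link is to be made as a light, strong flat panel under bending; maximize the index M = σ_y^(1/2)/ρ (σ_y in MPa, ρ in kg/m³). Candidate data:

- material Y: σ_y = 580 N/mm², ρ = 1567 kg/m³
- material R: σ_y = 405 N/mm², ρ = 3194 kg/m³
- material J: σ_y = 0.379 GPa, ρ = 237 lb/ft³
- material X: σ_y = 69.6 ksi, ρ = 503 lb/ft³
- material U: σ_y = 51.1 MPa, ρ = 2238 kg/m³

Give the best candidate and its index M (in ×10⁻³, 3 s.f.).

After converting to SI:
  material Y: σ_y = 580.0 MPa, ρ = 1567 kg/m³
  material R: σ_y = 405.0 MPa, ρ = 3194 kg/m³
  material J: σ_y = 379.0 MPa, ρ = 3796 kg/m³
  material X: σ_y = 479.9 MPa, ρ = 8057 kg/m³
  material U: σ_y = 51.10 MPa, ρ = 2238 kg/m³
  material Y: M = 15.4×10⁻³
  material R: M = 6.30×10⁻³
  material J: M = 5.13×10⁻³
  material U: M = 3.19×10⁻³
  material X: M = 2.72×10⁻³
Material Y has the largest M.

material Y, M = 15.4×10⁻³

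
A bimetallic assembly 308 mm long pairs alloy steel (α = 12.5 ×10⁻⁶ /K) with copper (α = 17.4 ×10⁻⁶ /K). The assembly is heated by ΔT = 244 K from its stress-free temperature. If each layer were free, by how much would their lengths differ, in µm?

Δα = |12.5 − 17.4|×10⁻⁶/K = 4.90×10⁻⁶/K.
ΔL_mismatch = Δα·L·ΔT = 4.90×10⁻⁶ × 308.0 mm × 244.0 K = 368 µm.

368 µm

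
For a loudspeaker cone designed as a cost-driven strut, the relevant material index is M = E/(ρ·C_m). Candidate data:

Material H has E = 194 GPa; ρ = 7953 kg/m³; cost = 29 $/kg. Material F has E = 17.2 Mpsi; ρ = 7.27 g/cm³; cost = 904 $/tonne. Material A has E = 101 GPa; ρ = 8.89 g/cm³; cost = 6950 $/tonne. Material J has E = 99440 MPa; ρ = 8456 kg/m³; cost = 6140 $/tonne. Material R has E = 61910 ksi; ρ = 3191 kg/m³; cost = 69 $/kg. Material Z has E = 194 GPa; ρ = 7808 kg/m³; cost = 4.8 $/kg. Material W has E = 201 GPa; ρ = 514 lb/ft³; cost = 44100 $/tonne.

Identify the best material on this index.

In SI units:
  material H: E = 194.0 GPa, ρ = 7953 kg/m³, cost = 29.00 $/kg
  material F: E = 118.6 GPa, ρ = 7270 kg/m³, cost = 0.9040 $/kg
  material A: E = 101.0 GPa, ρ = 8890 kg/m³, cost = 6.950 $/kg
  material J: E = 99.44 GPa, ρ = 8456 kg/m³, cost = 6.140 $/kg
  material R: E = 426.9 GPa, ρ = 3191 kg/m³, cost = 69.00 $/kg
  material Z: E = 194.0 GPa, ρ = 7808 kg/m³, cost = 4.800 $/kg
  material W: E = 201.0 GPa, ρ = 8233 kg/m³, cost = 44.10 $/kg
  material F: M = 18.0 MN·m per $
  material Z: M = 5.18 MN·m per $
  material R: M = 1.94 MN·m per $
  material J: M = 1.92 MN·m per $
  material A: M = 1.63 MN·m per $
  material H: M = 0.841 MN·m per $
  material W: M = 0.554 MN·m per $
Highest index: material F.

material F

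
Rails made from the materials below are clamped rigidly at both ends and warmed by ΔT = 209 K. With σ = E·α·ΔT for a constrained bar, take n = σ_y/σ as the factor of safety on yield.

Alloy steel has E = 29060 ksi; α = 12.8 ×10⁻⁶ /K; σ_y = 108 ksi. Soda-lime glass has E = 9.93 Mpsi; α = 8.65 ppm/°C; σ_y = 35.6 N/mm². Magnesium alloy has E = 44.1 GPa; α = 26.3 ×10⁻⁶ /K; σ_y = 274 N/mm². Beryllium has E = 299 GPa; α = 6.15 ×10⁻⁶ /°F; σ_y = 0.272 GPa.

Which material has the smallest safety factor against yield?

Per material, after unit conversion:
  alloy steel: E = 200.4, α = 12.8, σ_y = 744.6 → σ = 536 MPa, n = 1.39
  soda-lime glass: E = 68.46, α = 8.65, σ_y = 35.60 → σ = 124 MPa, n = 0.288
  magnesium alloy: E = 44.10, α = 26.3, σ_y = 274.0 → σ = 242 MPa, n = 1.13
  beryllium: E = 299.0, α = 11.1, σ_y = 272.0 → σ = 692 MPa, n = 0.393
The minimum is soda-lime glass at n = 0.288.

soda-lime glass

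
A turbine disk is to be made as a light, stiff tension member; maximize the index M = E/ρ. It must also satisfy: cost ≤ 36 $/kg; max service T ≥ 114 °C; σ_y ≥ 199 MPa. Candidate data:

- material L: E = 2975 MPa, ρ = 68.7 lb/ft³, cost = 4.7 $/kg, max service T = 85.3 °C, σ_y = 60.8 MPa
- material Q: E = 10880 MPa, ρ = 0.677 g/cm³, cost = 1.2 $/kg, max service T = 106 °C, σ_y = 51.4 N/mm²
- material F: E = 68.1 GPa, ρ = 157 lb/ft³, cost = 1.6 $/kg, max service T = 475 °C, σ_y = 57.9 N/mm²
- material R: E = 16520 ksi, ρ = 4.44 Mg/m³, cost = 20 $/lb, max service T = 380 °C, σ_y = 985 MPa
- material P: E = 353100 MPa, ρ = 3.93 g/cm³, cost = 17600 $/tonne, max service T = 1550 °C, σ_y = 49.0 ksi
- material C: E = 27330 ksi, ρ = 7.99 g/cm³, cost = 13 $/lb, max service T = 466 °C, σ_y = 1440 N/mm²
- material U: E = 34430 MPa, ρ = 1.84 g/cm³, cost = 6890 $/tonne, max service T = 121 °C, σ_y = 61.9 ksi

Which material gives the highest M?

Screen on constraints: cost ≤ 36 $/kg; max service T ≥ 114 °C; σ_y ≥ 199 MPa. Survivors: material P, material C, material U.
In SI units:
  material P: E = 353.1 GPa, ρ = 3930 kg/m³
  material C: E = 188.4 GPa, ρ = 7990 kg/m³
  material U: E = 34.43 GPa, ρ = 1840 kg/m³
  material P: M = 89.8 MN·m/kg
  material C: M = 23.6 MN·m/kg
  material U: M = 18.7 MN·m/kg
Material P has the largest M.

material P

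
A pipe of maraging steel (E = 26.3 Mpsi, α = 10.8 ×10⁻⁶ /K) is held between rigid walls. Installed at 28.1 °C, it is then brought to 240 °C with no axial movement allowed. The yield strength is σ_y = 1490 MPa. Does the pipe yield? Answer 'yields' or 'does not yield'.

does not yield

E = 26.3 Mpsi = 181.3 GPa.
ΔT = 211.9 K. Constrained thermal stress σ = E·α·ΔT = 181.3×10³ MPa × 10.8×10⁻⁶ × 211.9 = 415 MPa (compressive).
Compare to σ_y = 1490 MPa: σ < σ_y, so it does not yield.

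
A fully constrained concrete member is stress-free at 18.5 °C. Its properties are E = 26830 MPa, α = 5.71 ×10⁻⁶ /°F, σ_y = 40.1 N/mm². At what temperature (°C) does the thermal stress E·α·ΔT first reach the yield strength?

164 °C

E = 26830 MPa = 26.83 GPa.
α = 5.71×10⁻⁶/°F × 9/5 = 10.3×10⁻⁶/K.
σ_y = 40.1 N/mm² = 40.10 MPa.
E·α·ΔT = 40.10 MPa ⇒ ΔT = 40.10 / (26.83×10³ × 10.3×10⁻⁶) = 145.4 K.
T = 18.5 + 145.4 = 163.9 °C.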